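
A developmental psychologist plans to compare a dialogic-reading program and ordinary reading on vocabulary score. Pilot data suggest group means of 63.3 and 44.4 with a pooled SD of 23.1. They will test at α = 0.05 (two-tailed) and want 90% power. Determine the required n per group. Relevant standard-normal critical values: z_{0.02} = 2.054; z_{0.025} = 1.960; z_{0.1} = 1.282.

Cohen's d = |M₁ − M₂| / SD_pooled = |63.3 − 44.4| / 23.1 = 18.9 / 23.1 = 0.818.
For two independent groups with equal n: n = 2·((z_{α/2} + z_β) / d)².
z_{α/2} + z_β = 1.960 + 1.282 = 3.242.
n = 2 × (3.242 / 0.818)² = 2 × 3.963² = 2 × 15.71 = 31.4.
Round up to the next whole participant.

n = 32 per group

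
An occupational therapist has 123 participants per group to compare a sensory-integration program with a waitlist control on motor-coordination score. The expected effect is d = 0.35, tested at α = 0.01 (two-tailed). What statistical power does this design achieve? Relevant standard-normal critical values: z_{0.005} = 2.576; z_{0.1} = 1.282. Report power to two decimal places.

power ≈ 0.57

For two equal groups, power = Φ(d·√(n/2) − z_{α/2}).
d·√(n/2) = 0.35 × √(123/2) = 0.35 × 7.842 = 2.745.
z_β = 2.745 − 2.576 = 0.169.
Power = Φ(0.169) = 0.567.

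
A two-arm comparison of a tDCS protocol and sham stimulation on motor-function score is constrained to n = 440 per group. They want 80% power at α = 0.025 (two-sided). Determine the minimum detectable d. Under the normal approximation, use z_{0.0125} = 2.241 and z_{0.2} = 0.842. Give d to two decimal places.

For two independent groups of n = 440 each: d_min = (z_{α/2} + z_β)·√(2/n).
z-sum = 2.241 + 0.842 = 3.083.
d_min = 3.083 × √(2/440) = 3.083 × 0.0674 = 0.208.

d_min ≈ 0.21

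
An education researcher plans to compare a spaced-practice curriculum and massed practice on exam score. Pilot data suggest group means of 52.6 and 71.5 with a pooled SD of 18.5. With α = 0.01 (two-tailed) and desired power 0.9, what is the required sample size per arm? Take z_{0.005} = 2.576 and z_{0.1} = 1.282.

Cohen's d = |M₁ − M₂| / SD_pooled = |52.6 − 71.5| / 18.5 = 18.9 / 18.5 = 1.022.
For two independent groups with equal n: n = 2·((z_{α/2} + z_β) / d)².
z_{α/2} + z_β = 2.576 + 1.282 = 3.858.
n = 2 × (3.858 / 1.022)² = 2 × 3.775² = 2 × 14.25 = 28.5.
Round up to the next whole participant.

n = 29 per group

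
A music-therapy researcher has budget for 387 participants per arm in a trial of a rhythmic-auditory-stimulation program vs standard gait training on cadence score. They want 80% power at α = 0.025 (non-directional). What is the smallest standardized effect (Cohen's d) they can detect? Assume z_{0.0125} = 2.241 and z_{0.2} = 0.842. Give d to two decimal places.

d_min ≈ 0.22

For two independent groups of n = 387 each: d_min = (z_{α/2} + z_β)·√(2/n).
z-sum = 2.241 + 0.842 = 3.083.
d_min = 3.083 × √(2/387) = 3.083 × 0.0719 = 0.222.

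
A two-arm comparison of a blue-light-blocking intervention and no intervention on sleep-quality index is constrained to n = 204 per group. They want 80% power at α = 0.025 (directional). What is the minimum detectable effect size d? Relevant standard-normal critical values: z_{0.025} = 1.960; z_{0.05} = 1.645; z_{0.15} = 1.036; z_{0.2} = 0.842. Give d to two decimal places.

For two independent groups of n = 204 each: d_min = (z_{α} + z_β)·√(2/n).
z-sum = 1.960 + 0.842 = 2.802.
d_min = 2.802 × √(2/204) = 2.802 × 0.0990 = 0.277.

d_min ≈ 0.28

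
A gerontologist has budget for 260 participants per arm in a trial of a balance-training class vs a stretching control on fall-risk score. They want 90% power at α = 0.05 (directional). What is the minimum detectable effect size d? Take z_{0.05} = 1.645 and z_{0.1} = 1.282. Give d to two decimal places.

For two independent groups of n = 260 each: d_min = (z_{α} + z_β)·√(2/n).
z-sum = 1.645 + 1.282 = 2.927.
d_min = 2.927 × √(2/260) = 2.927 × 0.0877 = 0.257.

d_min ≈ 0.26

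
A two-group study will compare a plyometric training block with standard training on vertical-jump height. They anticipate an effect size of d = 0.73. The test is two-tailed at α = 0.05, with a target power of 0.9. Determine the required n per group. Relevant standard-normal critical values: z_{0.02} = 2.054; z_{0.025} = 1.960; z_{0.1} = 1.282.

For two independent groups with equal n: n = 2·((z_{α/2} + z_β) / d)².
z_{α/2} + z_β = 1.960 + 1.282 = 3.242.
n = 2 × (3.242 / 0.73)² = 2 × 4.441² = 2 × 19.72 = 39.4.
Round up to the next whole participant.

n = 40 per group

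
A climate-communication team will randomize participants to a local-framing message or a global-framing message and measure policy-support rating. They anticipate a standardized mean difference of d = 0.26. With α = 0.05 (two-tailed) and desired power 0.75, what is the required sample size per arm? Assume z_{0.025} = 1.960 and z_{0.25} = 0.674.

n = 206 per group

For two independent groups with equal n: n = 2·((z_{α/2} + z_β) / d)².
z_{α/2} + z_β = 1.960 + 0.674 = 2.634.
n = 2 × (2.634 / 0.26)² = 2 × 10.131² = 2 × 102.63 = 205.3.
Round up to the next whole participant.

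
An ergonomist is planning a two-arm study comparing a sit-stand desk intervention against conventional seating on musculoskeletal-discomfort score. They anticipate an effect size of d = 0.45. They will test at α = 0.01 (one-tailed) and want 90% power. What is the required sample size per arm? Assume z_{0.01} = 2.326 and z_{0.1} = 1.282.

n = 129 per group

For two independent groups with equal n: n = 2·((z_{α} + z_β) / d)².
z_{α} + z_β = 2.326 + 1.282 = 3.608.
n = 2 × (3.608 / 0.45)² = 2 × 8.018² = 2 × 64.28 = 128.6.
Round up to the next whole participant.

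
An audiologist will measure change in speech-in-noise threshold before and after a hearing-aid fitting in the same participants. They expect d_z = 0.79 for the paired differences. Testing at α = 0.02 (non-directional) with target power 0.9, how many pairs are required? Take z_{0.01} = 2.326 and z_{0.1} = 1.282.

n = 21 pairs

For a paired (one-sample on differences) test: n = ((z_{α/2} + z_β) / d)².
z_{α/2} + z_β = 2.326 + 1.282 = 3.608.
n = (3.608 / 0.79)² = 4.567² = 20.86.
Round up.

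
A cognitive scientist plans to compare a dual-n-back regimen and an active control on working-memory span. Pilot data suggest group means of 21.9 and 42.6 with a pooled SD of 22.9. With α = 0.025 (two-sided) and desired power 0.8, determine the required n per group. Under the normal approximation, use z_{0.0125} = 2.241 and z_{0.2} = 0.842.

Cohen's d = |M₁ − M₂| / SD_pooled = |21.9 − 42.6| / 22.9 = 20.7 / 22.9 = 0.904.
For two independent groups with equal n: n = 2·((z_{α/2} + z_β) / d)².
z_{α/2} + z_β = 2.241 + 0.842 = 3.083.
n = 2 × (3.083 / 0.904)² = 2 × 3.410² = 2 × 11.63 = 23.3.
Round up to the next whole participant.

n = 24 per group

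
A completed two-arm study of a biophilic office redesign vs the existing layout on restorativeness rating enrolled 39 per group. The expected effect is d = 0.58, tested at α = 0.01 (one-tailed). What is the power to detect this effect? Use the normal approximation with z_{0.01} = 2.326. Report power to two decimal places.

For two equal groups, power = Φ(d·√(n/2) − z_{α}).
d·√(n/2) = 0.58 × √(39/2) = 0.58 × 4.416 = 2.561.
z_β = 2.561 − 2.326 = 0.235.
Power = Φ(0.235) = 0.593.

power ≈ 0.59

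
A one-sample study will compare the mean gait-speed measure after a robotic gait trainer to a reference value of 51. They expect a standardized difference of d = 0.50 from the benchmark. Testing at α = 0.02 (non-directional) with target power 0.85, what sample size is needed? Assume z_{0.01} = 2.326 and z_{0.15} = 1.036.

n = 46

For a one-sample test: n = ((z_{α/2} + z_β) / d)².
z_{α/2} + z_β = 2.326 + 1.036 = 3.362.
n = (3.362 / 0.50)² = 6.724² = 45.21.
Round up.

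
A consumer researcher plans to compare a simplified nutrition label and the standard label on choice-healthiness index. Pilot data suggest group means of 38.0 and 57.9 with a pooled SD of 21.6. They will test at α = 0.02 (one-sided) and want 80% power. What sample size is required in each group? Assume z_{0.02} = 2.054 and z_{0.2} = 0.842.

Cohen's d = |M₁ − M₂| / SD_pooled = |38.0 − 57.9| / 21.6 = 19.9 / 21.6 = 0.921.
For two independent groups with equal n: n = 2·((z_{α} + z_β) / d)².
z_{α} + z_β = 2.054 + 0.842 = 2.896.
n = 2 × (2.896 / 0.921)² = 2 × 3.144² = 2 × 9.89 = 19.8.
Round up to the next whole participant.

n = 20 per group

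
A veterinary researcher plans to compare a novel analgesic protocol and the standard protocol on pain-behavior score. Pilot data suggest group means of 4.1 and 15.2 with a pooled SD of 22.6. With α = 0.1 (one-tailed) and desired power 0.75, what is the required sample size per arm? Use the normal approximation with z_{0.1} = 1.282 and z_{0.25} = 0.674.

Cohen's d = |M₁ − M₂| / SD_pooled = |4.1 − 15.2| / 22.6 = 11.1 / 22.6 = 0.491.
For two independent groups with equal n: n = 2·((z_{α} + z_β) / d)².
z_{α} + z_β = 1.282 + 0.674 = 1.956.
n = 2 × (1.956 / 0.491)² = 2 × 3.984² = 2 × 15.87 = 31.7.
Round up to the next whole participant.

n = 32 per group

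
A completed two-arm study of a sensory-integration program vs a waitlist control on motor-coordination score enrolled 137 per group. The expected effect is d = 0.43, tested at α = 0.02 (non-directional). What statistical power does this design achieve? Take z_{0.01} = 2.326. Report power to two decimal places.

For two equal groups, power = Φ(d·√(n/2) − z_{α/2}).
d·√(n/2) = 0.43 × √(137/2) = 0.43 × 8.276 = 3.559.
z_β = 3.559 − 2.326 = 1.233.
Power = Φ(1.233) = 0.891.

power ≈ 0.89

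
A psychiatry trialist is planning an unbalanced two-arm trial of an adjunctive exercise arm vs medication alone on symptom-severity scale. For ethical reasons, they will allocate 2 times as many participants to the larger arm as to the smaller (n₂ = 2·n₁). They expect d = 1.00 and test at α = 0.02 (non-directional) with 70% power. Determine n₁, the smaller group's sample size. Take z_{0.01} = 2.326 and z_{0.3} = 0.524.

n₁ = 13

With allocation ratio k = n₂/n₁ = 2, Var(x̄₁−x̄₂) = σ²(1/n₁ + 1/(k·n₁)) = σ²·(k+1)/(k·n₁).
So n₁ = (1 + 1/k)·((z_{α/2} + z_β)/d)² = 1.500 × (2.850/1.00)².
n₁ = 1.500 × 8.12 = 12.2.
Round up: n₁ = 13, giving n₂ = 2 × 13 = 26.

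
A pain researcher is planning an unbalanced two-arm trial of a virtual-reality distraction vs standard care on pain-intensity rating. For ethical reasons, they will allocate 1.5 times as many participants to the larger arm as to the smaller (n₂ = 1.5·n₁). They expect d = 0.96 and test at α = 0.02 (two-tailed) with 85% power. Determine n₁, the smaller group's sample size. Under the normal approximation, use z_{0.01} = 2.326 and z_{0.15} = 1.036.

With allocation ratio k = n₂/n₁ = 1.5, Var(x̄₁−x̄₂) = σ²(1/n₁ + 1/(k·n₁)) = σ²·(k+1)/(k·n₁).
So n₁ = (1 + 1/k)·((z_{α/2} + z_β)/d)² = 1.667 × (3.362/0.96)².
n₁ = 1.667 × 12.26 = 20.4.
Round up: n₁ = 21, giving n₂ = ⌈1.5 × 21⌉ = ⌈31.5⌉ = 32.

n₁ = 21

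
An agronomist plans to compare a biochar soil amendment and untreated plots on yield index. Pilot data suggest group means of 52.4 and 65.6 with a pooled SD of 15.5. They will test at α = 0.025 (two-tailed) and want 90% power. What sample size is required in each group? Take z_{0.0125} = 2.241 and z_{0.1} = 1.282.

Cohen's d = |M₁ − M₂| / SD_pooled = |52.4 − 65.6| / 15.5 = 13.2 / 15.5 = 0.852.
For two independent groups with equal n: n = 2·((z_{α/2} + z_β) / d)².
z_{α/2} + z_β = 2.241 + 1.282 = 3.523.
n = 2 × (3.523 / 0.852)² = 2 × 4.135² = 2 × 17.10 = 34.2.
Round up to the next whole participant.

n = 35 per group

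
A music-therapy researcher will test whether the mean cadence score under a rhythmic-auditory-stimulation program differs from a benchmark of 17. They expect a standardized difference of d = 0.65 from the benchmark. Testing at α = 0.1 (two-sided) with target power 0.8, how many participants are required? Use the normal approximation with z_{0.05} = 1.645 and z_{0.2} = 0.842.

n = 15

For a one-sample test: n = ((z_{α/2} + z_β) / d)².
z_{α/2} + z_β = 1.645 + 0.842 = 2.487.
n = (2.487 / 0.65)² = 3.826² = 14.64.
Round up.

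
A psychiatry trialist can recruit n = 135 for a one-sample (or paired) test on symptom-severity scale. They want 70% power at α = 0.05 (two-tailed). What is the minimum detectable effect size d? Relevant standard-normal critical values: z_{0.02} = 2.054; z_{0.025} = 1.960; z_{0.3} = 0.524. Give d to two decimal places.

d_min ≈ 0.21

For a single sample (or paired design) of n = 135: d_min = (z_{α/2} + z_β)/√n.
z-sum = 1.960 + 0.524 = 2.484.
d_min = 2.484 / √135 = 2.484 / 11.619 = 0.214.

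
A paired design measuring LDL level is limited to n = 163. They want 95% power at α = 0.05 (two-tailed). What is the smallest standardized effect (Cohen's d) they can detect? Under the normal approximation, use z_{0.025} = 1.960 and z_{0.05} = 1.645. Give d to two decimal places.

For a single sample (or paired design) of n = 163: d_min = (z_{α/2} + z_β)/√n.
z-sum = 1.960 + 1.645 = 3.605.
d_min = 3.605 / √163 = 3.605 / 12.767 = 0.282.

d_min ≈ 0.28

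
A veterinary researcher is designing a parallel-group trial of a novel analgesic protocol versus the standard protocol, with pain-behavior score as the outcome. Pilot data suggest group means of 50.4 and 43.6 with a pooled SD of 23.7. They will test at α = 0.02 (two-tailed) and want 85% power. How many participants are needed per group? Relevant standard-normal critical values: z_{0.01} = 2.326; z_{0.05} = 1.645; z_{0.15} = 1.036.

Cohen's d = |M₁ − M₂| / SD_pooled = |50.4 − 43.6| / 23.7 = 6.8 / 23.7 = 0.287.
For two independent groups with equal n: n = 2·((z_{α/2} + z_β) / d)².
z_{α/2} + z_β = 2.326 + 1.036 = 3.362.
n = 2 × (3.362 / 0.287)² = 2 × 11.714² = 2 × 137.22 = 274.4.
Round up to the next whole participant.

n = 275 per group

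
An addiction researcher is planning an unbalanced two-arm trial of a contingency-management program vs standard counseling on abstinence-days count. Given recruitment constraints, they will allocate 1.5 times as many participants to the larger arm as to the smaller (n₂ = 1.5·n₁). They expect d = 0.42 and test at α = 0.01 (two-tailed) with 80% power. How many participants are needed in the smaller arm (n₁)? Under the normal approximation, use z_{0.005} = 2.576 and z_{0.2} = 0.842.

With allocation ratio k = n₂/n₁ = 1.5, Var(x̄₁−x̄₂) = σ²(1/n₁ + 1/(k·n₁)) = σ²·(k+1)/(k·n₁).
So n₁ = (1 + 1/k)·((z_{α/2} + z_β)/d)² = 1.667 × (3.418/0.42)².
n₁ = 1.667 × 66.23 = 110.4.
Round up: n₁ = 111, giving n₂ = ⌈1.5 × 111⌉ = ⌈166.5⌉ = 167.

n₁ = 111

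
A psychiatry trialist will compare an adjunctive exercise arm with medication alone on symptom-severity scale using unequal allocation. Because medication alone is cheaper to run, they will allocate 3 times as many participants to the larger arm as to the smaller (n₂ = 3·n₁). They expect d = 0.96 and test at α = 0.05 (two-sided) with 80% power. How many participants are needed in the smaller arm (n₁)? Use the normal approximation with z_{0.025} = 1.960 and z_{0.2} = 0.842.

With allocation ratio k = n₂/n₁ = 3, Var(x̄₁−x̄₂) = σ²(1/n₁ + 1/(k·n₁)) = σ²·(k+1)/(k·n₁).
So n₁ = (1 + 1/k)·((z_{α/2} + z_β)/d)² = 1.333 × (2.802/0.96)².
n₁ = 1.333 × 8.52 = 11.4.
Round up: n₁ = 12, giving n₂ = 3 × 12 = 36.

n₁ = 12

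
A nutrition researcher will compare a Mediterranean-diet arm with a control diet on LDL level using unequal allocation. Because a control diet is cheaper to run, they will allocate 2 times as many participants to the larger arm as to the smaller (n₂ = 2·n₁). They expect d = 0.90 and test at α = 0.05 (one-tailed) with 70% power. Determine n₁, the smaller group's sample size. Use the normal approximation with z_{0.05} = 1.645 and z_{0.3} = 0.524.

n₁ = 9

With allocation ratio k = n₂/n₁ = 2, Var(x̄₁−x̄₂) = σ²(1/n₁ + 1/(k·n₁)) = σ²·(k+1)/(k·n₁).
So n₁ = (1 + 1/k)·((z_{α} + z_β)/d)² = 1.500 × (2.169/0.90)².
n₁ = 1.500 × 5.81 = 8.7.
Round up: n₁ = 9, giving n₂ = 2 × 9 = 18.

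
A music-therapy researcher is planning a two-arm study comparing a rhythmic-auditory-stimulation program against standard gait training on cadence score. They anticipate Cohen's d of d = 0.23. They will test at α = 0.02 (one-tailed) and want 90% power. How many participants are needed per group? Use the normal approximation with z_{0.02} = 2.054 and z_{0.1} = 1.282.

n = 421 per group

For two independent groups with equal n: n = 2·((z_{α} + z_β) / d)².
z_{α} + z_β = 2.054 + 1.282 = 3.336.
n = 2 × (3.336 / 0.23)² = 2 × 14.504² = 2 × 210.38 = 420.8.
Round up to the next whole participant.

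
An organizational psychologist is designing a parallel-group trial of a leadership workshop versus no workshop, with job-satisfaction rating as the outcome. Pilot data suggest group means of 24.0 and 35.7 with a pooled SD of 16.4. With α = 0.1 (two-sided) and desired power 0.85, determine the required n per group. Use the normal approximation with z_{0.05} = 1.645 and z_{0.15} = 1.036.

n = 29 per group

Cohen's d = |M₁ − M₂| / SD_pooled = |24.0 − 35.7| / 16.4 = 11.7 / 16.4 = 0.713.
For two independent groups with equal n: n = 2·((z_{α/2} + z_β) / d)².
z_{α/2} + z_β = 1.645 + 1.036 = 2.681.
n = 2 × (2.681 / 0.713)² = 2 × 3.760² = 2 × 14.14 = 28.3.
Round up to the next whole participant.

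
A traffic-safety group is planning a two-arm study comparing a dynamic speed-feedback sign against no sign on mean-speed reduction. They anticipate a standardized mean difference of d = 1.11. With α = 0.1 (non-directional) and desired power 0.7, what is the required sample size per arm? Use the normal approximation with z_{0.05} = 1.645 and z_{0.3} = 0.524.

n = 8 per group

For two independent groups with equal n: n = 2·((z_{α/2} + z_β) / d)².
z_{α/2} + z_β = 1.645 + 0.524 = 2.169.
n = 2 × (2.169 / 1.11)² = 2 × 1.954² = 2 × 3.82 = 7.6.
Round up to the next whole participant.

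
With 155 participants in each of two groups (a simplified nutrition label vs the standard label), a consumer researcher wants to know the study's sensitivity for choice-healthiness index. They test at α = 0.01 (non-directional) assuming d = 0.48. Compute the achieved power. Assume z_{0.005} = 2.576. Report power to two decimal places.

power ≈ 0.95

For two equal groups, power = Φ(d·√(n/2) − z_{α/2}).
d·√(n/2) = 0.48 × √(155/2) = 0.48 × 8.803 = 4.226.
z_β = 4.226 − 2.576 = 1.650.
Power = Φ(1.650) = 0.950.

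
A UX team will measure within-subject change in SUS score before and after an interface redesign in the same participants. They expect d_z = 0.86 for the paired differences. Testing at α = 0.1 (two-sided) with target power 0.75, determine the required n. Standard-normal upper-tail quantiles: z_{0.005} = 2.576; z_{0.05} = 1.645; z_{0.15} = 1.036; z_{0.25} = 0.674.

For a paired (one-sample on differences) test: n = ((z_{α/2} + z_β) / d)².
z_{α/2} + z_β = 1.645 + 0.674 = 2.319.
n = (2.319 / 0.86)² = 2.697² = 7.27.
Round up.

n = 8 pairs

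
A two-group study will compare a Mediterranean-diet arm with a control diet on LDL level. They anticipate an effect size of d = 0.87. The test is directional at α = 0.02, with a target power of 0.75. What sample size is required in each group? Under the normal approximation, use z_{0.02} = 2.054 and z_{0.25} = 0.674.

n = 20 per group

For two independent groups with equal n: n = 2·((z_{α} + z_β) / d)².
z_{α} + z_β = 2.054 + 0.674 = 2.728.
n = 2 × (2.728 / 0.87)² = 2 × 3.136² = 2 × 9.83 = 19.7.
Round up to the next whole participant.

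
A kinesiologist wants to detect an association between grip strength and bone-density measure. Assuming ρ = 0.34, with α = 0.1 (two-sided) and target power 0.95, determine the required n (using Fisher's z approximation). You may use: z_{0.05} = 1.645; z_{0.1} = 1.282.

Fisher's z: C = ½·ln((1+r)/(1−r)) = ½·ln(2.0303) = 0.3541.
n = ((z_{α/2} + z_β)/C)² + 3.
(1.645 + 1.645) / 0.3541 = 3.290 / 0.3541 = 9.291.
n = 9.291² + 3 = 86.33 + 3 = 89.3.
Round up.

n = 90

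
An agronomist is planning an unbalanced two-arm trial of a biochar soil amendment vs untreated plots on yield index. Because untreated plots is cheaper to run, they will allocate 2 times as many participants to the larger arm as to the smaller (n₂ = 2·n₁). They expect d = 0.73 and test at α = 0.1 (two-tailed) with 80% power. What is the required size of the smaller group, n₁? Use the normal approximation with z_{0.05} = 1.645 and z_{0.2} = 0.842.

n₁ = 18

With allocation ratio k = n₂/n₁ = 2, Var(x̄₁−x̄₂) = σ²(1/n₁ + 1/(k·n₁)) = σ²·(k+1)/(k·n₁).
So n₁ = (1 + 1/k)·((z_{α/2} + z_β)/d)² = 1.500 × (2.487/0.73)².
n₁ = 1.500 × 11.61 = 17.4.
Round up: n₁ = 18, giving n₂ = 2 × 18 = 36.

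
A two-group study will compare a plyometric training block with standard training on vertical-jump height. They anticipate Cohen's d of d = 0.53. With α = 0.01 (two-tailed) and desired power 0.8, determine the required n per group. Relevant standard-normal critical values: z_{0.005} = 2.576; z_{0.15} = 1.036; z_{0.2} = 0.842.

n = 84 per group

For two independent groups with equal n: n = 2·((z_{α/2} + z_β) / d)².
z_{α/2} + z_β = 2.576 + 0.842 = 3.418.
n = 2 × (3.418 / 0.53)² = 2 × 6.449² = 2 × 41.59 = 83.2.
Round up to the next whole participant.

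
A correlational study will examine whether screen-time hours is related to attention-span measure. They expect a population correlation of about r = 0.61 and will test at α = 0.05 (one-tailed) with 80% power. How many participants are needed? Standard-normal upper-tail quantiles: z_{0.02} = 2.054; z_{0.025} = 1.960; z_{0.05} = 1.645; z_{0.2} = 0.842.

Fisher's z: C = ½·ln((1+r)/(1−r)) = ½·ln(4.1282) = 0.7089.
n = ((z_{α} + z_β)/C)² + 3.
(1.645 + 0.842) / 0.7089 = 2.487 / 0.7089 = 3.508.
n = 3.508² + 3 = 12.31 + 3 = 15.3.
Round up.

n = 16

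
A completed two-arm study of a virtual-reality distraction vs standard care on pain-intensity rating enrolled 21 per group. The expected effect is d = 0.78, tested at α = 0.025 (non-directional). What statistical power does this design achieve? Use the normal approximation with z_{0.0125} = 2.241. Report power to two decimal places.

power ≈ 0.61

For two equal groups, power = Φ(d·√(n/2) − z_{α/2}).
d·√(n/2) = 0.78 × √(21/2) = 0.78 × 3.240 = 2.527.
z_β = 2.527 − 2.241 = 0.286.
Power = Φ(0.286) = 0.613.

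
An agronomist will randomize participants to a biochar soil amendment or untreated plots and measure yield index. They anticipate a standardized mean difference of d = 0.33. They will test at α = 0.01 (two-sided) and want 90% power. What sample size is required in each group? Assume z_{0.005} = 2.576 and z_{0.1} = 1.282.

For two independent groups with equal n: n = 2·((z_{α/2} + z_β) / d)².
z_{α/2} + z_β = 2.576 + 1.282 = 3.858.
n = 2 × (3.858 / 0.33)² = 2 × 11.691² = 2 × 136.68 = 273.4.
Round up to the next whole participant.

n = 274 per group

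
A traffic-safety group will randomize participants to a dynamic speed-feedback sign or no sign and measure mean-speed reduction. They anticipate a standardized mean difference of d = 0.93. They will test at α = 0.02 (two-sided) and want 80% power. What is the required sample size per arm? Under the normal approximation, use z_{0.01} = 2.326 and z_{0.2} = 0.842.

For two independent groups with equal n: n = 2·((z_{α/2} + z_β) / d)².
z_{α/2} + z_β = 2.326 + 0.842 = 3.168.
n = 2 × (3.168 / 0.93)² = 2 × 3.406² = 2 × 11.60 = 23.2.
Round up to the next whole participant.

n = 24 per group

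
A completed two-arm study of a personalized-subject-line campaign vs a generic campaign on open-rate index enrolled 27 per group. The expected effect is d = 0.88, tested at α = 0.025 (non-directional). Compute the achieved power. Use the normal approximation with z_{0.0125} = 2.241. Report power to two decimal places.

For two equal groups, power = Φ(d·√(n/2) − z_{α/2}).
d·√(n/2) = 0.88 × √(27/2) = 0.88 × 3.674 = 3.233.
z_β = 3.233 − 2.241 = 0.992.
Power = Φ(0.992) = 0.839.

power ≈ 0.84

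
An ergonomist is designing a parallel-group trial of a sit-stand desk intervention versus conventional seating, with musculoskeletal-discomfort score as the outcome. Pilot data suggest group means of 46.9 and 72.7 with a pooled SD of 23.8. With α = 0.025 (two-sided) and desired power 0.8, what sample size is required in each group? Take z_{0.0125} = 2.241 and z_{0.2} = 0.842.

n = 17 per group

Cohen's d = |M₁ − M₂| / SD_pooled = |46.9 − 72.7| / 23.8 = 25.8 / 23.8 = 1.084.
For two independent groups with equal n: n = 2·((z_{α/2} + z_β) / d)².
z_{α/2} + z_β = 2.241 + 0.842 = 3.083.
n = 2 × (3.083 / 1.084)² = 2 × 2.844² = 2 × 8.09 = 16.2.
Round up to the next whole participant.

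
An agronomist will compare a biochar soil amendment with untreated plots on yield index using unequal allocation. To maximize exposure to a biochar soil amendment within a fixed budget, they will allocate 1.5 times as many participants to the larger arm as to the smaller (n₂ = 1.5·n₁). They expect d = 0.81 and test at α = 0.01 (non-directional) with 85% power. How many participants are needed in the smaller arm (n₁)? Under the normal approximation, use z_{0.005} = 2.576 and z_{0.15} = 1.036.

n₁ = 34

With allocation ratio k = n₂/n₁ = 1.5, Var(x̄₁−x̄₂) = σ²(1/n₁ + 1/(k·n₁)) = σ²·(k+1)/(k·n₁).
So n₁ = (1 + 1/k)·((z_{α/2} + z_β)/d)² = 1.667 × (3.612/0.81)².
n₁ = 1.667 × 19.88 = 33.1.
Round up: n₁ = 34, giving n₂ = 1.5 × 34 = 51.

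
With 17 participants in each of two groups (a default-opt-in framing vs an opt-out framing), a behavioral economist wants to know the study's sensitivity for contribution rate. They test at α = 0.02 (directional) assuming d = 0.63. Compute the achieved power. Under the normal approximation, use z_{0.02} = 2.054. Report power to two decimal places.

power ≈ 0.41

For two equal groups, power = Φ(d·√(n/2) − z_{α}).
d·√(n/2) = 0.63 × √(17/2) = 0.63 × 2.915 = 1.837.
z_β = 1.837 − 2.054 = -0.217.
Power = Φ(-0.217) = 0.414.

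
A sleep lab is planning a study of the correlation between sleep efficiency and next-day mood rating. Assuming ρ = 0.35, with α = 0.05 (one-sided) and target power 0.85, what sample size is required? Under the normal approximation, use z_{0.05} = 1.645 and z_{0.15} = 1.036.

Fisher's z: C = ½·ln((1+r)/(1−r)) = ½·ln(2.0769) = 0.3654.
n = ((z_{α} + z_β)/C)² + 3.
(1.645 + 1.036) / 0.3654 = 2.681 / 0.3654 = 7.337.
n = 7.337² + 3 = 53.83 + 3 = 56.8.
Round up.

n = 57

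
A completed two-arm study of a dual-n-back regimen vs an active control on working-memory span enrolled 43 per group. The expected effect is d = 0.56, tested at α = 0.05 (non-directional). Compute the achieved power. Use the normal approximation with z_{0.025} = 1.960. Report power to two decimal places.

power ≈ 0.74

For two equal groups, power = Φ(d·√(n/2) − z_{α/2}).
d·√(n/2) = 0.56 × √(43/2) = 0.56 × 4.637 = 2.597.
z_β = 2.597 − 1.960 = 0.637.
Power = Φ(0.637) = 0.738.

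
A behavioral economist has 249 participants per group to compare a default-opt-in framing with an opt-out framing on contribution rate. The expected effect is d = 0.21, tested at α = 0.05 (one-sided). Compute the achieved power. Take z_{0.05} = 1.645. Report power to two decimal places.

For two equal groups, power = Φ(d·√(n/2) − z_{α}).
d·√(n/2) = 0.21 × √(249/2) = 0.21 × 11.158 = 2.343.
z_β = 2.343 − 1.645 = 0.698.
Power = Φ(0.698) = 0.757.

power ≈ 0.76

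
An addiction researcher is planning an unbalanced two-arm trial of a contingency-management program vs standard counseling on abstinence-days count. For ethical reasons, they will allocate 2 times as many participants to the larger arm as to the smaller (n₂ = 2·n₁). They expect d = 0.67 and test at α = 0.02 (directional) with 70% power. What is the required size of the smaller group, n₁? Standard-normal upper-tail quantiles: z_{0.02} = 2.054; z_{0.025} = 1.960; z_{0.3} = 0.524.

With allocation ratio k = n₂/n₁ = 2, Var(x̄₁−x̄₂) = σ²(1/n₁ + 1/(k·n₁)) = σ²·(k+1)/(k·n₁).
So n₁ = (1 + 1/k)·((z_{α} + z_β)/d)² = 1.500 × (2.578/0.67)².
n₁ = 1.500 × 14.81 = 22.2.
Round up: n₁ = 23, giving n₂ = 2 × 23 = 46.

n₁ = 23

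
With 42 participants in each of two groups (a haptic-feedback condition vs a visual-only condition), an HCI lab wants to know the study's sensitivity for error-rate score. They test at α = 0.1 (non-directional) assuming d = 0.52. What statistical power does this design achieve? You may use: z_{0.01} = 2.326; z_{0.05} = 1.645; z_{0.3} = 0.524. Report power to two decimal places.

power ≈ 0.77

For two equal groups, power = Φ(d·√(n/2) − z_{α/2}).
d·√(n/2) = 0.52 × √(42/2) = 0.52 × 4.583 = 2.383.
z_β = 2.383 − 1.645 = 0.738.
Power = Φ(0.738) = 0.770.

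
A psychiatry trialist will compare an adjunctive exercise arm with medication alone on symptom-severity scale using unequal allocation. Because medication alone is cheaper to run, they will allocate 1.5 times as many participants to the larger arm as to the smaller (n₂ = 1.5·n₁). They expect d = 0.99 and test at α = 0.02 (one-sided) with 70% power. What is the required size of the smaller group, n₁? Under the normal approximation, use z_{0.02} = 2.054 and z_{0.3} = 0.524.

With allocation ratio k = n₂/n₁ = 1.5, Var(x̄₁−x̄₂) = σ²(1/n₁ + 1/(k·n₁)) = σ²·(k+1)/(k·n₁).
So n₁ = (1 + 1/k)·((z_{α} + z_β)/d)² = 1.667 × (2.578/0.99)².
n₁ = 1.667 × 6.78 = 11.3.
Round up: n₁ = 12, giving n₂ = 1.5 × 12 = 18.

n₁ = 12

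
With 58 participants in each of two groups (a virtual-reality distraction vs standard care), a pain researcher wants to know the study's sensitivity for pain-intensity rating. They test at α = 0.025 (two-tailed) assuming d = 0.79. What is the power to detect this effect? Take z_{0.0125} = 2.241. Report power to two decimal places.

For two equal groups, power = Φ(d·√(n/2) − z_{α/2}).
d·√(n/2) = 0.79 × √(58/2) = 0.79 × 5.385 = 4.254.
z_β = 4.254 − 2.241 = 2.013.
Power = Φ(2.013) = 0.978.

power ≈ 0.98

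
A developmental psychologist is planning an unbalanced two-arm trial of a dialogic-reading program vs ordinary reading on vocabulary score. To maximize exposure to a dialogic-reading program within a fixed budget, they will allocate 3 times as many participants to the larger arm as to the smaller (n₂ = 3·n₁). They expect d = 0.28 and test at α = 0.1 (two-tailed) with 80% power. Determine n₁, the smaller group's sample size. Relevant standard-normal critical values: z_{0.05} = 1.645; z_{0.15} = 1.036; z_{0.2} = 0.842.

With allocation ratio k = n₂/n₁ = 3, Var(x̄₁−x̄₂) = σ²(1/n₁ + 1/(k·n₁)) = σ²·(k+1)/(k·n₁).
So n₁ = (1 + 1/k)·((z_{α/2} + z_β)/d)² = 1.333 × (2.487/0.28)².
n₁ = 1.333 × 78.89 = 105.2.
Round up: n₁ = 106, giving n₂ = 3 × 106 = 318.

n₁ = 106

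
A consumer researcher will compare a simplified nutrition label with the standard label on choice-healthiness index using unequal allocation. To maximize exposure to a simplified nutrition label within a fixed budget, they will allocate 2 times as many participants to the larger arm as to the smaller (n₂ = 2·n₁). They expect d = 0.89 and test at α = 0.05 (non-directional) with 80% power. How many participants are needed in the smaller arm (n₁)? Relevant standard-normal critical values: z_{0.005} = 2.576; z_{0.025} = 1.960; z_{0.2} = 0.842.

n₁ = 15

With allocation ratio k = n₂/n₁ = 2, Var(x̄₁−x̄₂) = σ²(1/n₁ + 1/(k·n₁)) = σ²·(k+1)/(k·n₁).
So n₁ = (1 + 1/k)·((z_{α/2} + z_β)/d)² = 1.500 × (2.802/0.89)².
n₁ = 1.500 × 9.91 = 14.9.
Round up: n₁ = 15, giving n₂ = 2 × 15 = 30.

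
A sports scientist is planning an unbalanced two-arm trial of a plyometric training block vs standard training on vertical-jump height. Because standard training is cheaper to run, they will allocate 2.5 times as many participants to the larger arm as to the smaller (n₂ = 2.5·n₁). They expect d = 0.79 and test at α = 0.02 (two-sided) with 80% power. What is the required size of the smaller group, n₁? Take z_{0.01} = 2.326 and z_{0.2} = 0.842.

With allocation ratio k = n₂/n₁ = 2.5, Var(x̄₁−x̄₂) = σ²(1/n₁ + 1/(k·n₁)) = σ²·(k+1)/(k·n₁).
So n₁ = (1 + 1/k)·((z_{α/2} + z_β)/d)² = 1.400 × (3.168/0.79)².
n₁ = 1.400 × 16.08 = 22.5.
Round up: n₁ = 23, giving n₂ = ⌈2.5 × 23⌉ = ⌈57.5⌉ = 58.

n₁ = 23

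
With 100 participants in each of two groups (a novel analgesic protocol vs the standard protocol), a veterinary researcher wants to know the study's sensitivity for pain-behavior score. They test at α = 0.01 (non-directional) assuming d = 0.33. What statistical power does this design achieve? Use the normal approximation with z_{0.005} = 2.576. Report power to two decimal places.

For two equal groups, power = Φ(d·√(n/2) − z_{α/2}).
d·√(n/2) = 0.33 × √(100/2) = 0.33 × 7.071 = 2.333.
z_β = 2.333 − 2.576 = -0.243.
Power = Φ(-0.243) = 0.404.

power ≈ 0.40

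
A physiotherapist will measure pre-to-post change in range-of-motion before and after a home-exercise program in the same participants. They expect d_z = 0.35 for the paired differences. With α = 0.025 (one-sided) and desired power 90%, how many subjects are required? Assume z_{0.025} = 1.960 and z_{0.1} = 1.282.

For a paired (one-sample on differences) test: n = ((z_{α} + z_β) / d)².
z_{α} + z_β = 1.960 + 1.282 = 3.242.
n = (3.242 / 0.35)² = 9.263² = 85.80.
Round up.

n = 86 pairs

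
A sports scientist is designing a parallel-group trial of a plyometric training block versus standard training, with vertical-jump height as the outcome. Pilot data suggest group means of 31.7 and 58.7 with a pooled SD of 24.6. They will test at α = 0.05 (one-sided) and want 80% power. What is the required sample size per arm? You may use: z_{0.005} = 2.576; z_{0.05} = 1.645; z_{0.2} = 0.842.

Cohen's d = |M₁ − M₂| / SD_pooled = |31.7 − 58.7| / 24.6 = 27.0 / 24.6 = 1.098.
For two independent groups with equal n: n = 2·((z_{α} + z_β) / d)².
z_{α} + z_β = 1.645 + 0.842 = 2.487.
n = 2 × (2.487 / 1.098)² = 2 × 2.265² = 2 × 5.13 = 10.3.
Round up to the next whole participant.

n = 11 per group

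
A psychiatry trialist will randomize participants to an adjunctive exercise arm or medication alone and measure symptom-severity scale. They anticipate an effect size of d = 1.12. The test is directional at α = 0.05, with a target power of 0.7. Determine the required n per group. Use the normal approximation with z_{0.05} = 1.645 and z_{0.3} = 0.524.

n = 8 per group

For two independent groups with equal n: n = 2·((z_{α} + z_β) / d)².
z_{α} + z_β = 1.645 + 0.524 = 2.169.
n = 2 × (2.169 / 1.12)² = 2 × 1.937² = 2 × 3.75 = 7.5.
Round up to the next whole participant.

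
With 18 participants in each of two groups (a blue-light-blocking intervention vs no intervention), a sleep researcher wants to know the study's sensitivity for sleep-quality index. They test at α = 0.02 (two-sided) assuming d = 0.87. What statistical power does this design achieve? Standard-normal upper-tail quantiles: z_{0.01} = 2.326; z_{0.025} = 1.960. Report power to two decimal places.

power ≈ 0.61

For two equal groups, power = Φ(d·√(n/2) − z_{α/2}).
d·√(n/2) = 0.87 × √(18/2) = 0.87 × 3.000 = 2.610.
z_β = 2.610 − 2.326 = 0.284.
Power = Φ(0.284) = 0.612.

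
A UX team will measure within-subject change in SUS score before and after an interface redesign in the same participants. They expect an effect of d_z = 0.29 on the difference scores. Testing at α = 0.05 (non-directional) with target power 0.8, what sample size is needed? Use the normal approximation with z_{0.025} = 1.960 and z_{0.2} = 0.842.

n = 94 pairs

For a paired (one-sample on differences) test: n = ((z_{α/2} + z_β) / d)².
z_{α/2} + z_β = 1.960 + 0.842 = 2.802.
n = (2.802 / 0.29)² = 9.662² = 93.36.
Round up.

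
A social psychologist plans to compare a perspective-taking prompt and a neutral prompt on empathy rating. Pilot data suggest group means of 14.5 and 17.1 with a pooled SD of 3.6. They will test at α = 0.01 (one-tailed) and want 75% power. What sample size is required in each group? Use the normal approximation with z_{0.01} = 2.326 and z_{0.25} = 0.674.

n = 35 per group

Cohen's d = |M₁ − M₂| / SD_pooled = |14.5 − 17.1| / 3.6 = 2.6 / 3.6 = 0.722.
For two independent groups with equal n: n = 2·((z_{α} + z_β) / d)².
z_{α} + z_β = 2.326 + 0.674 = 3.000.
n = 2 × (3.000 / 0.722)² = 2 × 4.155² = 2 × 17.27 = 34.5.
Round up to the next whole participant.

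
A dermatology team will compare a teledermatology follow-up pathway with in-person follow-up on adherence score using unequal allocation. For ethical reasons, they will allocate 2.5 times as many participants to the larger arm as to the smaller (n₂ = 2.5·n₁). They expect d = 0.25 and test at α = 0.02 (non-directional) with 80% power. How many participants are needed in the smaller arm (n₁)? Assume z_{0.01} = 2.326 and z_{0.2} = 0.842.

With allocation ratio k = n₂/n₁ = 2.5, Var(x̄₁−x̄₂) = σ²(1/n₁ + 1/(k·n₁)) = σ²·(k+1)/(k·n₁).
So n₁ = (1 + 1/k)·((z_{α/2} + z_β)/d)² = 1.400 × (3.168/0.25)².
n₁ = 1.400 × 160.58 = 224.8.
Round up: n₁ = 225, giving n₂ = ⌈2.5 × 225⌉ = ⌈562.5⌉ = 563.

n₁ = 225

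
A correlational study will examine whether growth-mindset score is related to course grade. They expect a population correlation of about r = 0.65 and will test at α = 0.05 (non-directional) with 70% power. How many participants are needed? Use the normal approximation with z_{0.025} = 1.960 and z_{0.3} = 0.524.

n = 14

Fisher's z: C = ½·ln((1+r)/(1−r)) = ½·ln(4.7143) = 0.7753.
n = ((z_{α/2} + z_β)/C)² + 3.
(1.960 + 0.524) / 0.7753 = 2.484 / 0.7753 = 3.204.
n = 3.204² + 3 = 10.27 + 3 = 13.3.
Round up.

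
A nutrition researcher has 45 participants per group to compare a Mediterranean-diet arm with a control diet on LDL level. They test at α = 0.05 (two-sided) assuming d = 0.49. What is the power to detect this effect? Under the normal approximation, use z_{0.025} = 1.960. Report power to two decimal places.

power ≈ 0.64

For two equal groups, power = Φ(d·√(n/2) − z_{α/2}).
d·√(n/2) = 0.49 × √(45/2) = 0.49 × 4.743 = 2.324.
z_β = 2.324 − 1.960 = 0.364.
Power = Φ(0.364) = 0.642.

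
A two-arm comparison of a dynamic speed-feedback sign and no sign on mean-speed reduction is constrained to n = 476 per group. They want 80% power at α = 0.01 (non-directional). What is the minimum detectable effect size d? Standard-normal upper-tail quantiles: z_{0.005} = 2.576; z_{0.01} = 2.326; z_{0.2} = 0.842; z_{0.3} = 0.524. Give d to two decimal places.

d_min ≈ 0.22

For two independent groups of n = 476 each: d_min = (z_{α/2} + z_β)·√(2/n).
z-sum = 2.576 + 0.842 = 3.418.
d_min = 3.418 × √(2/476) = 3.418 × 0.0648 = 0.222.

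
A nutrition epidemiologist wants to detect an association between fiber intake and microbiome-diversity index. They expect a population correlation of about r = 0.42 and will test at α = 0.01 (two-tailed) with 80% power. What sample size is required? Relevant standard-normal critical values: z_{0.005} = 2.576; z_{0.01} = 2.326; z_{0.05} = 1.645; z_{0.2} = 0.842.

Fisher's z: C = ½·ln((1+r)/(1−r)) = ½·ln(2.4483) = 0.4477.
n = ((z_{α/2} + z_β)/C)² + 3.
(2.576 + 0.842) / 0.4477 = 3.418 / 0.4477 = 7.635.
n = 7.635² + 3 = 58.29 + 3 = 61.3.
Round up.

n = 62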